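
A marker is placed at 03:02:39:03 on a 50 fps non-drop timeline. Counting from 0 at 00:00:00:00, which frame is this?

547953

Total seconds to the label: (3 × 3600 + 2 × 60 + 39) = 10959.
Frame index = 10959 × 50 + 3 = 547953.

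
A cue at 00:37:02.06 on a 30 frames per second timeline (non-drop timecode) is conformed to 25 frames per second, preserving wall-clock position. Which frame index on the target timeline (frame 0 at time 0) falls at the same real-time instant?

Source frame index: (0×3600 + 37×60 + 2) × 30 + 6 = 66666.
Real time: 66666 / (30) = 11111/5 s.
Target frame: (11111/5) × (25) = 55555.

frame 55555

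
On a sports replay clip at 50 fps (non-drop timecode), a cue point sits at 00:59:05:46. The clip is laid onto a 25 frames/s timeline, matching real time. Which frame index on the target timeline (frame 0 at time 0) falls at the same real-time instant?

Source frame index: (0×3600 + 59×60 + 5) × 50 + 46 = 177296.
Real time: 177296 / (50) = 88648/25 s.
Target frame: (88648/25) × (25) = 88648.

frame 88648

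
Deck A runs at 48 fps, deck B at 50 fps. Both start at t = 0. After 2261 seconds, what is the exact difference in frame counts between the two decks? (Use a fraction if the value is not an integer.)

4522 frames

A emits 48 × 2261 = 108528 frames; B emits 50 × 2261 = 113050.
Difference = 4522 frames; B is ahead of A.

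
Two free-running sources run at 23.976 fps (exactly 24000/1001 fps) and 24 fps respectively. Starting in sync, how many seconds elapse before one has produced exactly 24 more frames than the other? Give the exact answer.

1001 seconds

The gap grows by |24 − 24000/1001| = 24/1001 frames per second.
Time for a 24-frame gap: 24 ÷ (24/1001) = 1001 s.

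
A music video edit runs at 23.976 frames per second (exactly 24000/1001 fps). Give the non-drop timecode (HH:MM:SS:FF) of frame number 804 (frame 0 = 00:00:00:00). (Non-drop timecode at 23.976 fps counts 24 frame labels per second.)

804 ÷ 24 = 33 full seconds, remainder 12 frames.
33 s = 0 h 0 min 33 s.
Timecode: 00:00:33:12.

00:00:33:12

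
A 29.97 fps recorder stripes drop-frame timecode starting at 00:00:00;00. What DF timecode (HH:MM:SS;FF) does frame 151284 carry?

Ten DF minutes hold 17982 frames, so frame 151284 lies in block 8 (frames 143856–161837) with 7428 frames into that block.
The block's first minute is 1800 frames and the rest 1798 each; 7428 frames reaches minute 4, so 8 × 18 + 4 × 2 = 152 labels have been skipped so far.
Adding those back, label number 151284 + 152 = 151436 at 30 labels/s is 5047 s + 26 f = 1 h 24 min 7 s frame 26, i.e. 01:24:07;26.

01:24:07;26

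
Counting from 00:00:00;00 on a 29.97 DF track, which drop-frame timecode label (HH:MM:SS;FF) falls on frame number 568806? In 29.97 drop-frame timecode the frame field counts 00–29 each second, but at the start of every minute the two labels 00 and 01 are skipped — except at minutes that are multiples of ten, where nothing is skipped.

Each 10-minute DF block holds 10 × 60 × 30 − 9 × 2 = 17982 frames. 568806 ÷ 17982 → 31 full blocks, remainder 11364.
Within the partial block the first minute is 1800 frames and each further minute 1798, so 6 further minute boundaries passed. Total skipped labels = 18 × 31 + 2 × 6 = 570.
Non-drop label index = 568806 + 570 = 569376; at 30 labels/s that is 05:16:19:06, i.e. DF 05:16:19;06.

05:16:19;06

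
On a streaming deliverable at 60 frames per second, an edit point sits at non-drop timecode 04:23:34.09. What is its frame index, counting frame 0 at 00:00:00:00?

frame 948849

Total seconds to the label: (4 × 3600 + 23 × 60 + 34) = 15814.
Frame index = 15814 × 60 + 9 = 948849.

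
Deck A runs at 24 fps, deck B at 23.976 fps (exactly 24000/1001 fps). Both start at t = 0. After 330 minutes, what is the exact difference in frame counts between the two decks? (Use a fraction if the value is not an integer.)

43200/91 frames

330 min = 19800 s.
A emits 24 × 19800 = 475200 frames; B emits 24000/1001 × 19800 = 43200000/91.
Difference = 43200/91 frames (≈ 474.7253); B is behind A.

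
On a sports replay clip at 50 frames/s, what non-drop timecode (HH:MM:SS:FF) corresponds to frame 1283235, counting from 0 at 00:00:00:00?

07:07:44:35

1283235 ÷ 50 = 25664 full seconds, remainder 35 frames.
25664 s = 7 h 7 min 44 s.
Timecode: 07:07:44:35.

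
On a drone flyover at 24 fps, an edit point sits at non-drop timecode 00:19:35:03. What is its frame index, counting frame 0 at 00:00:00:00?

Total seconds to the label: (0 × 3600 + 19 × 60 + 35) = 1175.
Frame index = 1175 × 24 + 3 = 28203.

frame 28203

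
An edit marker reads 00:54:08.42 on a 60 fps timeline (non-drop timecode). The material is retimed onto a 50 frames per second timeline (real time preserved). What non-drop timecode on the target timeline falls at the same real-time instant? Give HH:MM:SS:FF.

Source frame index: (0×3600 + 54×60 + 8) × 60 + 42 = 194922.
Real time: 194922 / (60) = 32487/10 s.
Target frame: (32487/10) × (50) = 162435.
At 50 labels/s: frame 162435 → 00:54:08:35.

00:54:08:35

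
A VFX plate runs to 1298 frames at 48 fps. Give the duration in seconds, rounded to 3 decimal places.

Running time = 1298 × 1/48 = 649/24 s ≈ 27.042 s.

27.042 seconds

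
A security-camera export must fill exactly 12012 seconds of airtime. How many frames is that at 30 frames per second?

360360 frames

Frames = 12012 × 30 = 360360.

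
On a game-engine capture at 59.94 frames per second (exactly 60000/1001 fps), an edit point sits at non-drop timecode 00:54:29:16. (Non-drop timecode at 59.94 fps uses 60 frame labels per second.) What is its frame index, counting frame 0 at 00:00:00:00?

196156

Total seconds to the label: (0 × 3600 + 54 × 60 + 29) = 3269.
Frame index = 3269 × 60 + 16 = 196156.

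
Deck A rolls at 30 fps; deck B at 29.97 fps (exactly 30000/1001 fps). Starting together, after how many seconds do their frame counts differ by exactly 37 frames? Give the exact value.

37037/30 seconds

The gap grows by |30000/1001 − 30| = 30/1001 frames per second.
Time for a 37-frame gap: 37 ÷ (30/1001) = 37037/30 s.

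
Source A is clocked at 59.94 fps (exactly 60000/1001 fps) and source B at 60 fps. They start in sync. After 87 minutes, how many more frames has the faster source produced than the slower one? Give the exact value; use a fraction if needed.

87 min = 5220 s.
A emits 60000/1001 × 5220 = 313200000/1001 frames; B emits 60 × 5220 = 313200.
Difference = 313200/1001 frames (≈ 312.8871); B is ahead of A.

313200/1001 frames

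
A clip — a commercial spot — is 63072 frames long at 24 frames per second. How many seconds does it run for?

2628 seconds

Running time = 63072 / (24) = 2628 s.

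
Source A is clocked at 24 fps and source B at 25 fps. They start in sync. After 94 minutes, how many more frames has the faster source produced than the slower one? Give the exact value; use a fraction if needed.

94 min = 5640 s.
A emits 24 × 5640 = 135360 frames; B emits 25 × 5640 = 141000.
Difference = 5640 frames; B is ahead of A.

5640 frames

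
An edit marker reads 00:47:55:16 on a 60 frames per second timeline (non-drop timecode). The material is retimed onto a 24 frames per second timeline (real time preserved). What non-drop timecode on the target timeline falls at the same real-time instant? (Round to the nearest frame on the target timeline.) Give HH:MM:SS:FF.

Source frame index: (0×3600 + 47×60 + 55) × 60 + 16 = 172516.
Real time: 172516 / (60) = 43129/15 s.
Target frame: (43129/15) × (24) = 345032/5 ≈ 69006.400 → 69006.
At 24 labels/s: frame 69006 → 00:47:55:06.

00:47:55:06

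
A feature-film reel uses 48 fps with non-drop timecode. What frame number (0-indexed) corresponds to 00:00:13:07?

Total seconds to the label: (0 × 3600 + 0 × 60 + 13) = 13.
Frame index = 13 × 48 + 7 = 631.

frame 631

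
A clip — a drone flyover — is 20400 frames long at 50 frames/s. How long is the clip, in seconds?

408 seconds

Running time = 20400 / (50) = 408 s.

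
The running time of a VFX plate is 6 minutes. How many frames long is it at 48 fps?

17280 frames

6 min = 360 s.
Frames = 360 × 48 = 17280.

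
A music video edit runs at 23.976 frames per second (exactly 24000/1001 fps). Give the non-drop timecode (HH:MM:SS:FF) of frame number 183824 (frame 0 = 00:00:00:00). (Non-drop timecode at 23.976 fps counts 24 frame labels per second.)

02:07:39:08

183824 ÷ 24 = 7659 full seconds, remainder 8 frames.
7659 s = 2 h 7 min 39 s.
Timecode: 02:07:39:08.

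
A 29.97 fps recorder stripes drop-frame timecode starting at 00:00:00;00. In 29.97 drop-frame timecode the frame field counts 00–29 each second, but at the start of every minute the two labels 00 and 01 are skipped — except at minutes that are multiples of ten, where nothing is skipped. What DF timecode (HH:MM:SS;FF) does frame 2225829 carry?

Each 10-minute DF block holds 10 × 60 × 30 − 9 × 2 = 17982 frames. 2225829 ÷ 17982 → 123 full blocks, remainder 14043.
Within the partial block the first minute is 1800 frames and each further minute 1798, so 7 further minute boundaries passed. Total skipped labels = 18 × 123 + 2 × 7 = 2228.
Non-drop label index = 2225829 + 2228 = 2228057; at 30 labels/s that is 20:37:48:17, i.e. DF 20:37:48;17.

20:37:48;17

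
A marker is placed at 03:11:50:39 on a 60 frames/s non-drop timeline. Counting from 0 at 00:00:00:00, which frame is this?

frame 690639

Total seconds to the label: (3 × 3600 + 11 × 60 + 50) = 11510.
Frame index = 11510 × 60 + 39 = 690639.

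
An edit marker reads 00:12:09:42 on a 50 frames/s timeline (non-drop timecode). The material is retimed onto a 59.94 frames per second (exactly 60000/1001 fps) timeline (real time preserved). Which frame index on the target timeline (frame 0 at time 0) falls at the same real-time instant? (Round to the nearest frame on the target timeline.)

Source frame index: (0×3600 + 12×60 + 9) × 50 + 42 = 36492.
Real time: 36492 / (50) = 18246/25 s.
Target frame: (18246/25) × (60000/1001) = 43790400/1001 ≈ 43746.653 → 43747.

frame 43747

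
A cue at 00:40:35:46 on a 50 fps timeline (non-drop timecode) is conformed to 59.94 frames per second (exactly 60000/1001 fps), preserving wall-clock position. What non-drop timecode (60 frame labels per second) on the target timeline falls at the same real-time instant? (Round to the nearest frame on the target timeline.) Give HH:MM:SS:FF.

00:40:33:29

Source frame index: (0×3600 + 40×60 + 35) × 50 + 46 = 121796.
Real time: 121796 / (50) = 60898/25 s.
Target frame: (60898/25) × (60000/1001) = 146155200/1001 ≈ 146009.191 → 146009.
At 60 labels/s: frame 146009 → 00:40:33:29.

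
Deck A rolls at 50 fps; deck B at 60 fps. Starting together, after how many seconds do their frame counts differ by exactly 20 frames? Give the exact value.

The gap grows by |60 − 50| = 10 frames per second.
Time for a 20-frame gap: 20 ÷ (10) = 2 s.

2 seconds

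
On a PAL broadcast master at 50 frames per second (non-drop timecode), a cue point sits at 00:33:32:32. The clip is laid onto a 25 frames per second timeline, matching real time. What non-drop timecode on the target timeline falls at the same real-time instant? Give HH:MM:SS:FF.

00:33:32:16

Source frame index: (0×3600 + 33×60 + 32) × 50 + 32 = 100632.
Real time: 100632 / (50) = 50316/25 s.
Target frame: (50316/25) × (25) = 50316.
At 25 labels/s: frame 50316 → 00:33:32:16.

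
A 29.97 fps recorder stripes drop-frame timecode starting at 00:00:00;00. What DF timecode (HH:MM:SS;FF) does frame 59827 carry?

Each 10-minute DF block holds 10 × 60 × 30 − 9 × 2 = 17982 frames. 59827 ÷ 17982 → 3 full blocks, remainder 5881.
Within the partial block the first minute is 1800 frames and each further minute 1798, so 3 further minute boundaries passed. Total skipped labels = 18 × 3 + 2 × 3 = 60.
Non-drop label index = 59827 + 60 = 59887; at 30 labels/s that is 00:33:16:07, i.e. DF 00:33:16;07.

00:33:16;07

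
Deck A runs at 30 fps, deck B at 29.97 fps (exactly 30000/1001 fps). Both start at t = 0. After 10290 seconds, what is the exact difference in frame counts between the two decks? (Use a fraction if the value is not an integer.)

A emits 30 × 10290 = 308700 frames; B emits 30000/1001 × 10290 = 44100000/143.
Difference = 44100/143 frames (≈ 308.3916); B is behind A.

44100/143 frames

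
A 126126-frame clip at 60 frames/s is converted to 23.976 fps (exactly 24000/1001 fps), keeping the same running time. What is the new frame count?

50400 frames

Target frames = source frames × (target rate / source rate) = 126126 × (24000/1001)/(60) = 126126 × 400/1001 = 50400.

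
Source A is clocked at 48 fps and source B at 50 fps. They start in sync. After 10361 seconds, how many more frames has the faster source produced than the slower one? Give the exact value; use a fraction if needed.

A emits 48 × 10361 = 497328 frames; B emits 50 × 10361 = 518050.
Difference = 20722 frames; B is ahead of A.

20722 frames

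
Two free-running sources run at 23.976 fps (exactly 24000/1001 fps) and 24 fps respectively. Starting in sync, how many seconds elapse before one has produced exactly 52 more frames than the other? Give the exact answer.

13013/6 seconds

The gap grows by |24 − 24000/1001| = 24/1001 frames per second.
Time for a 52-frame gap: 52 ÷ (24/1001) = 13013/6 s.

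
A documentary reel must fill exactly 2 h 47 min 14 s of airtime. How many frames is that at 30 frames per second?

2 h 47 min 14 s = 10034 s.
Frames = 10034 × 30 = 301020.

301020 frames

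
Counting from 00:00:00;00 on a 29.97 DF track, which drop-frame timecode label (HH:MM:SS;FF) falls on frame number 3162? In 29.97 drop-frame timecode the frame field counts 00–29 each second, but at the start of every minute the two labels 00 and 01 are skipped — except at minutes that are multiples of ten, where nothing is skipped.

00:01:45;14

Each 10-minute DF block holds 10 × 60 × 30 − 9 × 2 = 17982 frames. 3162 ÷ 17982 → 0 full blocks, remainder 3162.
Within the partial block the first minute is 1800 frames and each further minute 1798, so 1 further minute boundary passed. Total skipped labels = 18 × 0 + 2 × 1 = 2.
Non-drop label index = 3162 + 2 = 3164; at 30 labels/s that is 00:01:45:14, i.e. DF 00:01:45;14.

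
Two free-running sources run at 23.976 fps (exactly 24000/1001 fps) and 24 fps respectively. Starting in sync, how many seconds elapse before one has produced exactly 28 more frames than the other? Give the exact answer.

7007/6 seconds

The gap grows by |24 − 24000/1001| = 24/1001 frames per second.
Time for a 28-frame gap: 28 ÷ (24/1001) = 7007/6 s.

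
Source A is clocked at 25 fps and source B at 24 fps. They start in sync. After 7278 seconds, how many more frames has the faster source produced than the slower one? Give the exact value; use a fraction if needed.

7278 frames

A emits 25 × 7278 = 181950 frames; B emits 24 × 7278 = 174672.
Difference = 7278 frames; B is behind A.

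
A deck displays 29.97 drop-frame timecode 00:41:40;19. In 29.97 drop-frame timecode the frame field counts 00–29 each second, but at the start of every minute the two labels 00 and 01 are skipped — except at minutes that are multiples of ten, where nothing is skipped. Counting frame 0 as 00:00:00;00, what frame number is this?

Complete 10-minute blocks: 4, each 17982 frames → 71928.
Remaining 1 whole minute in the current block: 1800 + 0 × 1798 = 1800 frames.
Within the current minute: 40 × 30 + 19 − 2 = 1217 (labels ;00/;01 skipped at this minute). Total = 71928 + 1800 + 1217 = 74945.

74945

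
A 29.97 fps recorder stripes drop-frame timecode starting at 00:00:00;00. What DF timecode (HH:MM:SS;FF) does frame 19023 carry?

00:10:34;21

Each 10-minute DF block holds 10 × 60 × 30 − 9 × 2 = 17982 frames. 19023 ÷ 17982 → 1 full block, remainder 1041.
Within the partial block the first minute is 1800 frames and each further minute 1798, so 0 further minute boundaries passed. Total skipped labels = 18 × 1 + 2 × 0 = 18.
Non-drop label index = 19023 + 18 = 19041; at 30 labels/s that is 00:10:34:21, i.e. DF 00:10:34;21.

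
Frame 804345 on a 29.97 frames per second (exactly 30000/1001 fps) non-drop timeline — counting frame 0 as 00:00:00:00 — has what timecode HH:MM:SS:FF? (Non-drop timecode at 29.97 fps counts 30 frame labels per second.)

07:26:51:15

804345 ÷ 30 = 26811 full seconds, remainder 15 frames.
26811 s = 7 h 26 min 51 s.
Timecode: 07:26:51:15.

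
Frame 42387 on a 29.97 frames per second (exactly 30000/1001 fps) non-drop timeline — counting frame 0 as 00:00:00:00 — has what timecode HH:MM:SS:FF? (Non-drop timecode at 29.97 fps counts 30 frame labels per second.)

00:23:32:27

42387 ÷ 30 = 1412 full seconds, remainder 27 frames.
1412 s = 0 h 23 min 32 s.
Timecode: 00:23:32:27.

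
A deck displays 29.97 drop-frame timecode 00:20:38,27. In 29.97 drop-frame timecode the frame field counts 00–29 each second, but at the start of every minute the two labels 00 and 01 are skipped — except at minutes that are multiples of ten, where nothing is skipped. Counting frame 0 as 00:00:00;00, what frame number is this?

Complete 10-minute blocks: 2, each 17982 frames → 35964.
Remaining 0 whole minutes in the current block: 0 frames.
Within the current minute: 38 × 30 + 27 = 1167. Total = 35964 + 0 + 1167 = 37131.

37131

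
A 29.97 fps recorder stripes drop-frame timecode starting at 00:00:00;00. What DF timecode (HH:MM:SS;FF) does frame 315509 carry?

Each 10-minute DF block holds 10 × 60 × 30 − 9 × 2 = 17982 frames. 315509 ÷ 17982 → 17 full blocks, remainder 9815.
Within the partial block the first minute is 1800 frames and each further minute 1798, so 5 further minute boundaries passed. Total skipped labels = 18 × 17 + 2 × 5 = 316.
Non-drop label index = 315509 + 316 = 315825; at 30 labels/s that is 02:55:27:15, i.e. DF 02:55:27;15.

02:55:27;15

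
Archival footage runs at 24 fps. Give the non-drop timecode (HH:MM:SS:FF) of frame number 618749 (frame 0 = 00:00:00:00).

618749 ÷ 24 = 25781 full seconds, remainder 5 frames.
25781 s = 7 h 9 min 41 s.
Timecode: 07:09:41:05.

07:09:41:05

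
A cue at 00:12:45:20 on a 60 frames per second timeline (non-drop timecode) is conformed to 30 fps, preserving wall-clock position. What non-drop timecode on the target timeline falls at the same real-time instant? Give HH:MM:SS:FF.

00:12:45:10

Source frame index: (0×3600 + 12×60 + 45) × 60 + 20 = 45920.
Real time: 45920 / (60) = 2296/3 s.
Target frame: (2296/3) × (30) = 22960.
At 30 labels/s: frame 22960 → 00:12:45:10.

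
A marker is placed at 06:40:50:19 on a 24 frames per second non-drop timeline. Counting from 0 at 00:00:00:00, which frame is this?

frame 577219

Total seconds to the label: (6 × 3600 + 40 × 60 + 50) = 24050.
Frame index = 24050 × 24 + 19 = 577219.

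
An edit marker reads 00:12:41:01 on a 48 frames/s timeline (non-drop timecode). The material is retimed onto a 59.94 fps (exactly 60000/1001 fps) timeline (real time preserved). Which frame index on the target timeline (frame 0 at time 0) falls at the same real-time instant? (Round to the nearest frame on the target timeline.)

Source frame index: (0×3600 + 12×60 + 41) × 48 + 1 = 36529.
Real time: 36529 / (48) = 36529/48 s.
Target frame: (36529/48) × (60000/1001) = 45661250/1001 ≈ 45615.634 → 45616.

frame 45616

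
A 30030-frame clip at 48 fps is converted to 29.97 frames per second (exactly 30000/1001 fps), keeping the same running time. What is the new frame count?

18750 frames

Target frames = source frames × (target rate / source rate) = 30030 × (30000/1001)/(48) = 30030 × 625/1001 = 18750.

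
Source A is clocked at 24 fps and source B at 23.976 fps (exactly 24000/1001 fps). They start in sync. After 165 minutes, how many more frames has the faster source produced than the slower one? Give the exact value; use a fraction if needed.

21600/91 frames

165 min = 9900 s.
A emits 24 × 9900 = 237600 frames; B emits 24000/1001 × 9900 = 21600000/91.
Difference = 21600/91 frames (≈ 237.3626); B is behind A.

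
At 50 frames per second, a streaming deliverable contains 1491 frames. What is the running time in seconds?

29.82 seconds

Running time = 1491 / (50) = 29.82 s.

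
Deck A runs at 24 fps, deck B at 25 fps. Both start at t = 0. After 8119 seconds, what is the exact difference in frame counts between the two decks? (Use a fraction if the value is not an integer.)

A emits 24 × 8119 = 194856 frames; B emits 25 × 8119 = 202975.
Difference = 8119 frames; B is ahead of A.

8119 frames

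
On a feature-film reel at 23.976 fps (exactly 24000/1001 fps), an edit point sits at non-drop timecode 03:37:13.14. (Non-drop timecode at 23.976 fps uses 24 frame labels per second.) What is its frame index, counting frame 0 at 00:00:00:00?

frame 312806

Total seconds to the label: (3 × 3600 + 37 × 60 + 13) = 13033.
Frame index = 13033 × 24 + 14 = 312806.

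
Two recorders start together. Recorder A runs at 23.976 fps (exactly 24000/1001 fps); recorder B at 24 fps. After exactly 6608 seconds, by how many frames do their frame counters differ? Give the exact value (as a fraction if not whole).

22656/143 frames

A emits 24000/1001 × 6608 = 22656000/143 frames; B emits 24 × 6608 = 158592.
Difference = 22656/143 frames (≈ 158.4336); B is ahead of A.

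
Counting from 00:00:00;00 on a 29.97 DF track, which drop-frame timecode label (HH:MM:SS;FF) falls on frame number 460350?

Each 10-minute DF block holds 10 × 60 × 30 − 9 × 2 = 17982 frames. 460350 ÷ 17982 → 25 full blocks, remainder 10800.
Within the partial block the first minute is 1800 frames and each further minute 1798, so 6 further minute boundaries passed. Total skipped labels = 18 × 25 + 2 × 6 = 462.
Non-drop label index = 460350 + 462 = 460812; at 30 labels/s that is 04:16:00:12, i.e. DF 04:16:00;12.

04:16:00;12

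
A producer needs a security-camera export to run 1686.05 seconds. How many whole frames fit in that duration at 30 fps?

50581 frames

Frames = 1686.05 × 30 = 101163/2 ≈ 50581.5000.
Complete frames: 50581.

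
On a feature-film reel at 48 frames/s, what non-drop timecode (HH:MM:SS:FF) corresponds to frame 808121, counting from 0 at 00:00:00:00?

04:40:35:41

808121 ÷ 48 = 16835 full seconds, remainder 41 frames.
16835 s = 4 h 40 min 35 s.
Timecode: 04:40:35:41.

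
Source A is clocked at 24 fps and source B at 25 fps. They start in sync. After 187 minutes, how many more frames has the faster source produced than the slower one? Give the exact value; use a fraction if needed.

11220 frames

187 min = 11220 s.
A emits 24 × 11220 = 269280 frames; B emits 25 × 11220 = 280500.
Difference = 11220 frames; B is ahead of A.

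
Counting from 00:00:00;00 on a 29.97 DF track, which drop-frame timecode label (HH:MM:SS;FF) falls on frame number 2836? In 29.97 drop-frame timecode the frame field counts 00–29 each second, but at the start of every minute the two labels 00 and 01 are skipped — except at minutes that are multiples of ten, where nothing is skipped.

00:01:34;18

Ten DF minutes hold 17982 frames, so frame 2836 lies in block 0 (frames 0–17981) with 2836 frames into that block.
The block's first minute is 1800 frames and the rest 1798 each; 2836 frames reaches minute 1, so 0 × 18 + 1 × 2 = 2 labels have been skipped so far.
Adding those back, label number 2836 + 2 = 2838 at 30 labels/s is 94 s + 18 f = 0 h 1 min 34 s frame 18, i.e. 00:01:34;18.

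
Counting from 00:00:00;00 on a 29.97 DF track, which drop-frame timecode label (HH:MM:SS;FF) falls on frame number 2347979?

21:45:44;09

Ten DF minutes hold 17982 frames, so frame 2347979 lies in block 130 (frames 2337660–2355641) with 10319 frames into that block.
The block's first minute is 1800 frames and the rest 1798 each; 10319 frames reaches minute 5, so 130 × 18 + 5 × 2 = 2350 labels have been skipped so far.
Adding those back, label number 2347979 + 2350 = 2350329 at 30 labels/s is 78344 s + 9 f = 21 h 45 min 44 s frame 9, i.e. 21:45:44;09.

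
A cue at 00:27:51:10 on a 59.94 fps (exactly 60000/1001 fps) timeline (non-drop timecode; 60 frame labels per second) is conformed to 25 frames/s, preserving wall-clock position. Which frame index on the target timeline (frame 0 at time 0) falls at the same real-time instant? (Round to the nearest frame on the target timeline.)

frame 41821

Source frame index: (0×3600 + 27×60 + 51) × 60 + 10 = 100270.
Real time: 100270 / (60000/1001) = 10037027/6000 s.
Target frame: (10037027/6000) × (25) = 10037027/240 ≈ 41820.946 → 41821.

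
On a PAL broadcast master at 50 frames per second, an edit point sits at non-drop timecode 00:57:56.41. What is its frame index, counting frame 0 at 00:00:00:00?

Total seconds to the label: (0 × 3600 + 57 × 60 + 56) = 3476.
Frame index = 3476 × 50 + 41 = 173841.

173841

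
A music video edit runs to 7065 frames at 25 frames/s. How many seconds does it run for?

Running time = 7065 / (25) = 282.6 s.

282.6 seconds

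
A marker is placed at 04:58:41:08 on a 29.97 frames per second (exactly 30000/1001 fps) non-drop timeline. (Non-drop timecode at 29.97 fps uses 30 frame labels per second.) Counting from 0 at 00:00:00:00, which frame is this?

frame 537638

Total seconds to the label: (4 × 3600 + 58 × 60 + 41) = 17921.
Frame index = 17921 × 30 + 8 = 537638.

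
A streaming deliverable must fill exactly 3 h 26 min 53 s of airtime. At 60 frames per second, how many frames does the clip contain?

744780 frames

3 h 26 min 53 s = 12413 s.
Frames = 12413 × 60 = 744780.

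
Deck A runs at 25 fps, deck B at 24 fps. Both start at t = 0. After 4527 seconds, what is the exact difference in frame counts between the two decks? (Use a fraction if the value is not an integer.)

A emits 25 × 4527 = 113175 frames; B emits 24 × 4527 = 108648.
Difference = 4527 frames; B is behind A.

4527 frames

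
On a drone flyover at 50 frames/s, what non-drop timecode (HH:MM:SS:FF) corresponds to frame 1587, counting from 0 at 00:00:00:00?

00:00:31:37

1587 ÷ 50 = 31 full seconds, remainder 37 frames.
31 s = 0 h 0 min 31 s.
Timecode: 00:00:31:37.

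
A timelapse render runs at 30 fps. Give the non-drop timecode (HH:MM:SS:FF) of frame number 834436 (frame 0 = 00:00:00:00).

07:43:34:16

834436 ÷ 30 = 27814 full seconds, remainder 16 frames.
27814 s = 7 h 43 min 34 s.
Timecode: 07:43:34:16.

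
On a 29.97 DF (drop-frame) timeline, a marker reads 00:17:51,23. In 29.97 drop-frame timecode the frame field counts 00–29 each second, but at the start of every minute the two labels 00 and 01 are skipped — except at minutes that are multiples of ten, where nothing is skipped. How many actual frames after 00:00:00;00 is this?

32121

Complete 10-minute blocks: 1, each 17982 frames → 17982.
Remaining 7 whole minutes in the current block: 1800 + 6 × 1798 = 12588 frames.
Within the current minute: 51 × 30 + 23 − 2 = 1551 (labels ;00/;01 skipped at this minute). Total = 17982 + 12588 + 1551 = 32121.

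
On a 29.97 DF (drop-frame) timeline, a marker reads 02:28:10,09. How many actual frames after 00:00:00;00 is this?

266441

Complete 10-minute blocks: 14, each 17982 frames → 251748.
Remaining 8 whole minutes in the current block: 1800 + 7 × 1798 = 14386 frames.
Within the current minute: 10 × 30 + 9 − 2 = 307 (labels ;00/;01 skipped at this minute). Total = 251748 + 14386 + 307 = 266441.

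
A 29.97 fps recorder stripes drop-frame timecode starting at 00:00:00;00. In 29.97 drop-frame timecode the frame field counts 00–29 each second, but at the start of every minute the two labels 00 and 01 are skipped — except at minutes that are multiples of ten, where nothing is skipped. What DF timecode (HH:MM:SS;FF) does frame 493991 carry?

Each 10-minute DF block holds 10 × 60 × 30 − 9 × 2 = 17982 frames. 493991 ÷ 17982 → 27 full blocks, remainder 8477.
Within the partial block the first minute is 1800 frames and each further minute 1798, so 4 further minute boundaries passed. Total skipped labels = 18 × 27 + 2 × 4 = 494.
Non-drop label index = 493991 + 494 = 494485; at 30 labels/s that is 04:34:42:25, i.e. DF 04:34:42;25.

04:34:42;25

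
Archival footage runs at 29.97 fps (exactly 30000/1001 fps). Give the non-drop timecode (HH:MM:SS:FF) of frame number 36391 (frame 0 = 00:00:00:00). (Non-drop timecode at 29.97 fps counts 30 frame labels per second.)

00:20:13:01

36391 ÷ 30 = 1213 full seconds, remainder 1 frame.
1213 s = 0 h 20 min 13 s.
Timecode: 00:20:13:01.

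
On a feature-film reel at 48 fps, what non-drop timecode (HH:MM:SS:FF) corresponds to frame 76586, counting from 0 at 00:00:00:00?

00:26:35:26

76586 ÷ 48 = 1595 full seconds, remainder 26 frames.
1595 s = 0 h 26 min 35 s.
Timecode: 00:26:35:26.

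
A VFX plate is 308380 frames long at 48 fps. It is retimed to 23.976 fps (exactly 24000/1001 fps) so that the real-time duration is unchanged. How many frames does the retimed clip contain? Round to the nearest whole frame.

Frames at target rate = 308380 × (24000/1001) / (48) = 154190000/1001 ≈ 154035.964.
Nearest whole frame: 154036.

154036 frames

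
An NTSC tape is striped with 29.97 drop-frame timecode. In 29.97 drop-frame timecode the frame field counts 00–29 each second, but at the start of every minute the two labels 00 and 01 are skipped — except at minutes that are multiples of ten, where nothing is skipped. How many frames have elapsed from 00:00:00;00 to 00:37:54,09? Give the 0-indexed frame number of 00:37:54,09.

As if non-drop at 30 labels/s: (0 × 3600 + 37 × 60 + 54) × 30 + 9 = 68229.
Minute boundaries passed: 37; those not divisible by 10: 37 − 3 = 34; dropped labels = 2 × 34 = 68.
Actual frame index = 68229 − 68 = 68161.

68161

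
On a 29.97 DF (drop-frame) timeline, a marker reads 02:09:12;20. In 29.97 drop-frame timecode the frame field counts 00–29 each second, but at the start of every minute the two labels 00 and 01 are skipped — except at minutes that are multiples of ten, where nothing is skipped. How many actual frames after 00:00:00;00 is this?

Complete 10-minute blocks: 12, each 17982 frames → 215784.
Remaining 9 whole minutes in the current block: 1800 + 8 × 1798 = 16184 frames.
Within the current minute: 12 × 30 + 20 − 2 = 378 (labels ;00/;01 skipped at this minute). Total = 215784 + 16184 + 378 = 232346.

232346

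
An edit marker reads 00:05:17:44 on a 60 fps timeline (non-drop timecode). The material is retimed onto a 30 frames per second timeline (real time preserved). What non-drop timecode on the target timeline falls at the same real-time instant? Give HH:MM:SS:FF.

00:05:17:22

Source frame index: (0×3600 + 5×60 + 17) × 60 + 44 = 19064.
Real time: 19064 / (60) = 4766/15 s.
Target frame: (4766/15) × (30) = 9532.
At 30 labels/s: frame 9532 → 00:05:17:22.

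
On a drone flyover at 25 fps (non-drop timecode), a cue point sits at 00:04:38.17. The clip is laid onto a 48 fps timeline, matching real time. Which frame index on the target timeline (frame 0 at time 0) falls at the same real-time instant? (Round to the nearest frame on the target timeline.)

frame 13377

Source frame index: (0×3600 + 4×60 + 38) × 25 + 17 = 6967.
Real time: 6967 / (25) = 6967/25 s.
Target frame: (6967/25) × (48) = 334416/25 ≈ 13376.640 → 13377.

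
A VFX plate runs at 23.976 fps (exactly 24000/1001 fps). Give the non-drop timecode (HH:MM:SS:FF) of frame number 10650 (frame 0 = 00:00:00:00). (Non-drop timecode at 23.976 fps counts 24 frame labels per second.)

00:07:23:18

10650 ÷ 24 = 443 full seconds, remainder 18 frames.
443 s = 0 h 7 min 23 s.
Timecode: 00:07:23:18.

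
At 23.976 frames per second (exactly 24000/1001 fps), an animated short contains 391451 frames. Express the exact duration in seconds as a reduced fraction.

391842451/24000 seconds

Running time = 391451 ÷ (24000/1001) = 391451 × 1001/24000 = 391842451/24000 s.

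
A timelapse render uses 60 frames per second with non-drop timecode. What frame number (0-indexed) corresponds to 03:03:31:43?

Total seconds to the label: (3 × 3600 + 3 × 60 + 31) = 11011.
Frame index = 11011 × 60 + 43 = 660703.

660703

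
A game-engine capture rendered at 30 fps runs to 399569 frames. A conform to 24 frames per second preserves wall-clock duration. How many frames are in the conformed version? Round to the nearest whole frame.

319655 frames

Frames at target rate = 399569 × (24) / (30) = 1598276/5 ≈ 319655.200.
Nearest whole frame: 319655.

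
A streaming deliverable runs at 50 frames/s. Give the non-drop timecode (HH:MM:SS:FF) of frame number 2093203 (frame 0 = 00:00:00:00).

11:37:44:03

2093203 ÷ 50 = 41864 full seconds, remainder 3 frames.
41864 s = 11 h 37 min 44 s.
Timecode: 11:37:44:03.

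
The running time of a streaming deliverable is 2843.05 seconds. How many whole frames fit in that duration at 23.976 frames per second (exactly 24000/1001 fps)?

Frames = 2843.05 × 24000/1001 = 9747600/143 ≈ 68165.0350.
Complete frames: 68165.

68165 frames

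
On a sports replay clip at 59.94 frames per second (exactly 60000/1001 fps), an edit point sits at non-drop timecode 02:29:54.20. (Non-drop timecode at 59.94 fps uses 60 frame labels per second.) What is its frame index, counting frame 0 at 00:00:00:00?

Total seconds to the label: (2 × 3600 + 29 × 60 + 54) = 8994.
Frame index = 8994 × 60 + 20 = 539660.

539660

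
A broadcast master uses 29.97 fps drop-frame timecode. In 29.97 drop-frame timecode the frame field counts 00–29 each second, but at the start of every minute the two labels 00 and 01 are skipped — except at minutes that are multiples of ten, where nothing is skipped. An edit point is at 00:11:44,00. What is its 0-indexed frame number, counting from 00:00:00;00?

21100

Complete 10-minute blocks: 1, each 17982 frames → 17982.
Remaining 1 whole minute in the current block: 1800 + 0 × 1798 = 1800 frames.
Within the current minute: 44 × 30 + 0 − 2 = 1318 (labels ;00/;01 skipped at this minute). Total = 17982 + 1800 + 1318 = 21100.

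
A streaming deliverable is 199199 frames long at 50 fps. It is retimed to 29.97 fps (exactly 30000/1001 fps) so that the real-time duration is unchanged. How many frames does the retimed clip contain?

Target frames = source frames × (target rate / source rate) = 199199 × (30000/1001)/(50) = 199199 × 600/1001 = 119400.

119400 frames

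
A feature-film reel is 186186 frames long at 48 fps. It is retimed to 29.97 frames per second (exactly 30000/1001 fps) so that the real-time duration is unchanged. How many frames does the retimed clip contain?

Target frames = source frames × (target rate / source rate) = 186186 × (30000/1001)/(48) = 186186 × 625/1001 = 116250.

116250 frames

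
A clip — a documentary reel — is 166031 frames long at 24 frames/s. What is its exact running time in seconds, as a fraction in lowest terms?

Running time = 166031 ÷ (24) = 166031 × 1/24 = 166031/24 s.

166031/24 seconds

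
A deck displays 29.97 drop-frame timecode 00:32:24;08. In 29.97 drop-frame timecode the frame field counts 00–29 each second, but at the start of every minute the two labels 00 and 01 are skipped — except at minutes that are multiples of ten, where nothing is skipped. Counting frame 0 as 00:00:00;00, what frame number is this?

58270

As if non-drop at 30 labels/s: (0 × 3600 + 32 × 60 + 24) × 30 + 8 = 58328.
Minute boundaries passed: 32; those not divisible by 10: 32 − 3 = 29; dropped labels = 2 × 29 = 58.
Actual frame index = 58328 − 58 = 58270.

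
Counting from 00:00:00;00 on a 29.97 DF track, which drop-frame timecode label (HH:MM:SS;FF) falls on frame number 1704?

Each 10-minute DF block holds 10 × 60 × 30 − 9 × 2 = 17982 frames. 1704 ÷ 17982 → 0 full blocks, remainder 1704.
Within the partial block the first minute is 1800 frames and each further minute 1798, so 0 further minute boundaries passed. Total skipped labels = 18 × 0 + 2 × 0 = 0.
Non-drop label index = 1704 + 0 = 1704; at 30 labels/s that is 00:00:56:24, i.e. DF 00:00:56;24.

00:00:56;24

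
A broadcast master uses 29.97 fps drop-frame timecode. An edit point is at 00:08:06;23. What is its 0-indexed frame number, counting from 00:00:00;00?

14587

As if non-drop at 30 labels/s: (0 × 3600 + 8 × 60 + 6) × 30 + 23 = 14603.
Minute boundaries passed: 8; those not divisible by 10: 8 − 0 = 8; dropped labels = 2 × 8 = 16.
Actual frame index = 14603 − 16 = 14587.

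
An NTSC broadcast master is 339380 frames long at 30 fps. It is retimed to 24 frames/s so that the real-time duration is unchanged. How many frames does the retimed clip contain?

271504 frames

Target frames = source frames × (target rate / source rate) = 339380 × (24)/(30) = 339380 × 4/5 = 271504.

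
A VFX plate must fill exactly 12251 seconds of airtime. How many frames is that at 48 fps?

588048 frames

Frames = 12251 × 48 = 588048.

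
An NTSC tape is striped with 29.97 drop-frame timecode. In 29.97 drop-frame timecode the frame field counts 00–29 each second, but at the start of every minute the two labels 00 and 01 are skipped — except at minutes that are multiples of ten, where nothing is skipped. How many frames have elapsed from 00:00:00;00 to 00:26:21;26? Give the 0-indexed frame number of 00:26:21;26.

Complete 10-minute blocks: 2, each 17982 frames → 35964.
Remaining 6 whole minutes in the current block: 1800 + 5 × 1798 = 10790 frames.
Within the current minute: 21 × 30 + 26 − 2 = 654 (labels ;00/;01 skipped at this minute). Total = 35964 + 10790 + 654 = 47408.

47408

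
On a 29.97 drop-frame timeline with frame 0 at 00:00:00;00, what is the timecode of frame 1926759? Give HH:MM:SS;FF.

17:51:29;17

Ten DF minutes hold 17982 frames, so frame 1926759 lies in block 107 (frames 1924074–1942055) with 2685 frames into that block.
The block's first minute is 1800 frames and the rest 1798 each; 2685 frames reaches minute 1, so 107 × 18 + 1 × 2 = 1928 labels have been skipped so far.
Adding those back, label number 1926759 + 1928 = 1928687 at 30 labels/s is 64289 s + 17 f = 17 h 51 min 29 s frame 17, i.e. 17:51:29;17.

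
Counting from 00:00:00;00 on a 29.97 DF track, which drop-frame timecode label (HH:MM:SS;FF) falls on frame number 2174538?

20:09:17;06

Each 10-minute DF block holds 10 × 60 × 30 − 9 × 2 = 17982 frames. 2174538 ÷ 17982 → 120 full blocks, remainder 16698.
Within the partial block the first minute is 1800 frames and each further minute 1798, so 9 further minute boundaries passed. Total skipped labels = 18 × 120 + 2 × 9 = 2178.
Non-drop label index = 2174538 + 2178 = 2176716; at 30 labels/s that is 20:09:17:06, i.e. DF 20:09:17;06.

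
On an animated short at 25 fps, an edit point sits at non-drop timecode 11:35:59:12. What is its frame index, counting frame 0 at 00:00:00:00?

1043987

Total seconds to the label: (11 × 3600 + 35 × 60 + 59) = 41759.
Frame index = 41759 × 25 + 12 = 1043987.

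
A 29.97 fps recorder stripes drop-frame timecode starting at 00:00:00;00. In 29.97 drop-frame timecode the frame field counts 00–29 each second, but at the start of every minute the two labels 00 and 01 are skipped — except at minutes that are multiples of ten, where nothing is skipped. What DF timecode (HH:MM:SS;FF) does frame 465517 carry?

04:18:52;23

Each 10-minute DF block holds 10 × 60 × 30 − 9 × 2 = 17982 frames. 465517 ÷ 17982 → 25 full blocks, remainder 15967.
Within the partial block the first minute is 1800 frames and each further minute 1798, so 8 further minute boundaries passed. Total skipped labels = 18 × 25 + 2 × 8 = 466.
Non-drop label index = 465517 + 466 = 465983; at 30 labels/s that is 04:18:52:23, i.e. DF 04:18:52;23.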